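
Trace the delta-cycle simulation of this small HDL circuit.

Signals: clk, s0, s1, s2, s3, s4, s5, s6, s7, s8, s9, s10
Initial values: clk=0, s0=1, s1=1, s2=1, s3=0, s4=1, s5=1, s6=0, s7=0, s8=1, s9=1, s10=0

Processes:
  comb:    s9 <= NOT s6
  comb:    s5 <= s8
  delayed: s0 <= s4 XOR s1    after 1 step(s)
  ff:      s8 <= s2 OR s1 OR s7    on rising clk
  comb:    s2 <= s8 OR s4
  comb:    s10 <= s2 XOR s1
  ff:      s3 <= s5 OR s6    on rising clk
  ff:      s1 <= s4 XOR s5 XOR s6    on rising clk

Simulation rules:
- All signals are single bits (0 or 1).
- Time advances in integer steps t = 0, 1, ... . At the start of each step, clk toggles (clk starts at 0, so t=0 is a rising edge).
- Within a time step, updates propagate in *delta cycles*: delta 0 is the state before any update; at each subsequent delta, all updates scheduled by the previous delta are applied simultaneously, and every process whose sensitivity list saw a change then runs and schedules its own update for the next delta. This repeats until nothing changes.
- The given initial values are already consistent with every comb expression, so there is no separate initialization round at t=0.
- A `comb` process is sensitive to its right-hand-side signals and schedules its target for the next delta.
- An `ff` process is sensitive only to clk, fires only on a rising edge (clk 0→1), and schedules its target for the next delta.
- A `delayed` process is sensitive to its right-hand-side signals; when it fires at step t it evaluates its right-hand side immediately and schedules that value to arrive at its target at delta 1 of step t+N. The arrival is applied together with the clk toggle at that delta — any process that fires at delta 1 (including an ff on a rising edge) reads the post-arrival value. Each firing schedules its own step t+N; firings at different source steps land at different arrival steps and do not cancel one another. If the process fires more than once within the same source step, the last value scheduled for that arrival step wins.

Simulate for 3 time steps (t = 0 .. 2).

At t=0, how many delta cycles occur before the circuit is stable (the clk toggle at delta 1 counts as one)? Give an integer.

3

t0.Δ0 s8=1 s6=0 s0=1 s10=0 clk=0 s2=1 s7=0 s3=0 s4=1 s5=1 s9=1 s1=1
t0.Δ1 s8=1 s6=0 s0=1 s10=0 clk=1 s2=1 s7=0 s3=0 s4=1 s5=1 s9=1 s1=1
t0.Δ2 s8=1 s6=0 s0=1 s10=0 clk=1 s2=1 s7=0 s3=1 s4=1 s5=1 s9=1 s1=0
t0.Δ3 s8=1 s6=0 s0=1 s10=1 clk=1 s2=1 s7=0 s3=1 s4=1 s5=1 s9=1 s1=0
t1.Δ0 s8=1 s6=0 s0=1 s10=1 clk=1 s2=1 s7=0 s3=1 s4=1 s5=1 s9=1 s1=0
t1.Δ1 s8=1 s6=0 s0=1 s10=1 clk=0 s2=1 s7=0 s3=1 s4=1 s5=1 s9=1 s1=0
t2.Δ0 s8=1 s6=0 s0=1 s10=1 clk=0 s2=1 s7=0 s3=1 s4=1 s5=1 s9=1 s1=0
t2.Δ1 s8=1 s6=0 s0=1 s10=1 clk=1 s2=1 s7=0 s3=1 s4=1 s5=1 s9=1 s1=0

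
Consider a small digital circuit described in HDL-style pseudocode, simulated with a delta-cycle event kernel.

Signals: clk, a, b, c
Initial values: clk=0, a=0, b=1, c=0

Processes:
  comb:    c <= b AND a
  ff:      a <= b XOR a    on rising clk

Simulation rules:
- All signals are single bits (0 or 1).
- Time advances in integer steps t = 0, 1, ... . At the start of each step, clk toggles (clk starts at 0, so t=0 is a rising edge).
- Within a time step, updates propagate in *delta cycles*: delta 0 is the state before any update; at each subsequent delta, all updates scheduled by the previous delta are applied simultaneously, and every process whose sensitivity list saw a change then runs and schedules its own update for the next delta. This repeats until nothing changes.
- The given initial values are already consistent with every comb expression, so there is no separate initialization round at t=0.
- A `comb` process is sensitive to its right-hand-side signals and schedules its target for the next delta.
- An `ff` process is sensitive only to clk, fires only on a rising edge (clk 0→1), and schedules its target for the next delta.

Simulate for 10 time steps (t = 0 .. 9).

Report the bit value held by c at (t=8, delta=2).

t0.Δ0 clk=0 b=1 c=0 a=0
t0.Δ1 clk=1 b=1 c=0 a=0
t0.Δ2 clk=1 b=1 c=0 a=1
t0.Δ3 clk=1 b=1 c=1 a=1
t1.Δ0 clk=1 b=1 c=1 a=1
t1.Δ1 clk=0 b=1 c=1 a=1
t2.Δ0 clk=0 b=1 c=1 a=1
t2.Δ1 clk=1 b=1 c=1 a=1
t2.Δ2 clk=1 b=1 c=1 a=0
t2.Δ3 clk=1 b=1 c=0 a=0
t3.Δ0 clk=1 b=1 c=0 a=0
t3.Δ1 clk=0 b=1 c=0 a=0
t4.Δ0 clk=0 b=1 c=0 a=0
t4.Δ1 clk=1 b=1 c=0 a=0
t4.Δ2 clk=1 b=1 c=0 a=1
t4.Δ3 clk=1 b=1 c=1 a=1
t5.Δ0 clk=1 b=1 c=1 a=1
t5.Δ1 clk=0 b=1 c=1 a=1
t6.Δ0 clk=0 b=1 c=1 a=1
t6.Δ1 clk=1 b=1 c=1 a=1
t6.Δ2 clk=1 b=1 c=1 a=0
t6.Δ3 clk=1 b=1 c=0 a=0
t7.Δ0 clk=1 b=1 c=0 a=0
t7.Δ1 clk=0 b=1 c=0 a=0
t8.Δ0 clk=0 b=1 c=0 a=0
t8.Δ1 clk=1 b=1 c=0 a=0
t8.Δ2 clk=1 b=1 c=0 a=1
t8.Δ3 clk=1 b=1 c=1 a=1
t9.Δ0 clk=1 b=1 c=1 a=1
t9.Δ1 clk=0 b=1 c=1 a=1

0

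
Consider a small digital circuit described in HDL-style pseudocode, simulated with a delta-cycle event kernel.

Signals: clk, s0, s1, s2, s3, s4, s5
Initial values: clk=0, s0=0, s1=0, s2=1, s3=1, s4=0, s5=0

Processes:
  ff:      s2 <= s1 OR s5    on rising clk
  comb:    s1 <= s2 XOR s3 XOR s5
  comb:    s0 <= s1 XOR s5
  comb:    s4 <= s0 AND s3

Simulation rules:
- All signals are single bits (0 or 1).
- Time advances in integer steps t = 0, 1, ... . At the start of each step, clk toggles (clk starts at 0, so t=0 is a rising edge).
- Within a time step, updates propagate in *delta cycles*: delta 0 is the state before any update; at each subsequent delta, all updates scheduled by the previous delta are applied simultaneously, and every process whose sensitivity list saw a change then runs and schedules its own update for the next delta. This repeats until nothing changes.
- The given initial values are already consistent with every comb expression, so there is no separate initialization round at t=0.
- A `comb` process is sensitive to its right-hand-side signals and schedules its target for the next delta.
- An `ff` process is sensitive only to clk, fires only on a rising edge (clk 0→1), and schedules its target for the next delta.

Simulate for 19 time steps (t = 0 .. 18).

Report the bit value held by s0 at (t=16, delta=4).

1

[bits: s5,s1,s2,clk,s3,s0,s4]
t=0: Δ0=0010100 Δ1=0011100 Δ2=0001100 Δ3=0101100 Δ4=0101110 Δ5=0101111 | 5Δ
t=1: Δ0=0101111 Δ1=0100111 | 1Δ
t=2: Δ0=0100111 Δ1=0101111 Δ2=0111111 Δ3=0011111 Δ4=0011101 Δ5=0011100 | 5Δ
t=3: Δ0=0011100 Δ1=0010100 | 1Δ
t=4: Δ0=0010100 Δ1=0011100 Δ2=0001100 Δ3=0101100 Δ4=0101110 Δ5=0101111 | 5Δ
t=5: Δ0=0101111 Δ1=0100111 | 1Δ
t=6: Δ0=0100111 Δ1=0101111 Δ2=0111111 Δ3=0011111 Δ4=0011101 Δ5=0011100 | 5Δ
t=7: Δ0=0011100 Δ1=0010100 | 1Δ
t=8: Δ0=0010100 Δ1=0011100 Δ2=0001100 Δ3=0101100 Δ4=0101110 Δ5=0101111 | 5Δ
t=9: Δ0=0101111 Δ1=0100111 | 1Δ
t=10: Δ0=0100111 Δ1=0101111 Δ2=0111111 Δ3=0011111 Δ4=0011101 Δ5=0011100 | 5Δ
t=11: Δ0=0011100 Δ1=0010100 | 1Δ
t=12: Δ0=0010100 Δ1=0011100 Δ2=0001100 Δ3=0101100 Δ4=0101110 Δ5=0101111 | 5Δ
t=13: Δ0=0101111 Δ1=0100111 | 1Δ
t=14: Δ0=0100111 Δ1=0101111 Δ2=0111111 Δ3=0011111 Δ4=0011101 Δ5=0011100 | 5Δ
t=15: Δ0=0011100 Δ1=0010100 | 1Δ
t=16: Δ0=0010100 Δ1=0011100 Δ2=0001100 Δ3=0101100 Δ4=0101110 Δ5=0101111 | 5Δ
t=17: Δ0=0101111 Δ1=0100111 | 1Δ
t=18: Δ0=0100111 Δ1=0101111 Δ2=0111111 Δ3=0011111 Δ4=0011101 Δ5=0011100 | 5Δ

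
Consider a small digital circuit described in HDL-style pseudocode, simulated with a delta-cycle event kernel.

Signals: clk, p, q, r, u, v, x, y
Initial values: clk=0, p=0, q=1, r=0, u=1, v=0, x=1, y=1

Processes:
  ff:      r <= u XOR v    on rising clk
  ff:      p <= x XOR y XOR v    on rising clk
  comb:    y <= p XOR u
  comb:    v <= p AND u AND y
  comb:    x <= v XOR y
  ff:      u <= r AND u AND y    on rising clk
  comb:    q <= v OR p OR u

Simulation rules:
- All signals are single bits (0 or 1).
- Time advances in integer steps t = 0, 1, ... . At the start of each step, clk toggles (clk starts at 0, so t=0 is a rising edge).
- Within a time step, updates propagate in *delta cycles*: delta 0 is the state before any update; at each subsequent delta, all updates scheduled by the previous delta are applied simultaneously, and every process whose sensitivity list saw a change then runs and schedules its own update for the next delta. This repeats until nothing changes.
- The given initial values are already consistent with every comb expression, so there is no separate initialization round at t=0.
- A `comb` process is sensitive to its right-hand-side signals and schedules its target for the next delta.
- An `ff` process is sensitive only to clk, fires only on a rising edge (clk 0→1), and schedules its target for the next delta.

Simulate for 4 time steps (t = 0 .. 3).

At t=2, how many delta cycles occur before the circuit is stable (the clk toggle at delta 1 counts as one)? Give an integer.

t=0 Δ0: p=0 u=1 clk=0 x=1 r=0 y=1 q=1 v=0
  Δ1: clk:0→1
  Δ2: u:1→0, r:0→1
  Δ3: y:1→0, q:1→0
  Δ4: x:1→0
  (4Δ to stable)
t=1 Δ0: p=0 u=0 clk=1 x=0 r=1 y=0 q=0 v=0
  Δ1: clk:1→0
  (1Δ to stable)
t=2 Δ0: p=0 u=0 clk=0 x=0 r=1 y=0 q=0 v=0
  Δ1: clk:0→1
  Δ2: r:1→0
  (2Δ to stable)
t=3 Δ0: p=0 u=0 clk=1 x=0 r=0 y=0 q=0 v=0
  Δ1: clk:1→0
  (1Δ to stable)

2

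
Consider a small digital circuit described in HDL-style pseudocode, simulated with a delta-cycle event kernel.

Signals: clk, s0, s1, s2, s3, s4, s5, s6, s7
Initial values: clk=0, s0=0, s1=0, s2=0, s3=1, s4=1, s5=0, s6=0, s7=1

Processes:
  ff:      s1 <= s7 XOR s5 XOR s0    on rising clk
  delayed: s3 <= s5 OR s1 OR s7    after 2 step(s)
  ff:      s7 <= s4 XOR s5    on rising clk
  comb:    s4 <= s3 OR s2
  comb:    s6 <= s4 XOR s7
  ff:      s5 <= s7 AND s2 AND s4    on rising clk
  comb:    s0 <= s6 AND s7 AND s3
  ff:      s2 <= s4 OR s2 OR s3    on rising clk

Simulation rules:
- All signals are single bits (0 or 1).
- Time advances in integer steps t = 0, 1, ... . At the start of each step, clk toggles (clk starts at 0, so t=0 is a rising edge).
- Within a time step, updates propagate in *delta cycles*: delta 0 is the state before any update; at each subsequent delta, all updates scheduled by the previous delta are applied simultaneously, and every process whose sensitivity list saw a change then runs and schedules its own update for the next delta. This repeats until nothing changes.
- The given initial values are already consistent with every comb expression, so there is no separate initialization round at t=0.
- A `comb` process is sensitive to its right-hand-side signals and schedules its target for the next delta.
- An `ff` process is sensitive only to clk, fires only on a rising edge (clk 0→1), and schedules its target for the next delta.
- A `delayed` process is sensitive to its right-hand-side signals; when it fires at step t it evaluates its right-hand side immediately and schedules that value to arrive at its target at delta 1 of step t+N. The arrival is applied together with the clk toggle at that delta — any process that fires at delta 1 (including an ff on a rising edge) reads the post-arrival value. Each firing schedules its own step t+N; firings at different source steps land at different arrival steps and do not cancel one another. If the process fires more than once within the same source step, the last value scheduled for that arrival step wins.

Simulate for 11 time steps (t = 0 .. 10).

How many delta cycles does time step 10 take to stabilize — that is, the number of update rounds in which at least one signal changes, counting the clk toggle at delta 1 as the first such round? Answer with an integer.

t0.Δ0 s4=1 s5=0 s0=0 s2=0 s3=1 s6=0 s7=1 clk=0 s1=0
t0.Δ1 s4=1 s5=0 s0=0 s2=0 s3=1 s6=0 s7=1 clk=1 s1=0
t0.Δ2 s4=1 s5=0 s0=0 s2=1 s3=1 s6=0 s7=1 clk=1 s1=1
t1.Δ0 s4=1 s5=0 s0=0 s2=1 s3=1 s6=0 s7=1 clk=1 s1=1
t1.Δ1 s4=1 s5=0 s0=0 s2=1 s3=1 s6=0 s7=1 clk=0 s1=1
t2.Δ0 s4=1 s5=0 s0=0 s2=1 s3=1 s6=0 s7=1 clk=0 s1=1
t2.Δ1 s4=1 s5=0 s0=0 s2=1 s3=1 s6=0 s7=1 clk=1 s1=1
t2.Δ2 s4=1 s5=1 s0=0 s2=1 s3=1 s6=0 s7=1 clk=1 s1=1
t3.Δ0 s4=1 s5=1 s0=0 s2=1 s3=1 s6=0 s7=1 clk=1 s1=1
t3.Δ1 s4=1 s5=1 s0=0 s2=1 s3=1 s6=0 s7=1 clk=0 s1=1
t4.Δ0 s4=1 s5=1 s0=0 s2=1 s3=1 s6=0 s7=1 clk=0 s1=1
t4.Δ1 s4=1 s5=1 s0=0 s2=1 s3=1 s6=0 s7=1 clk=1 s1=1
t4.Δ2 s4=1 s5=1 s0=0 s2=1 s3=1 s6=0 s7=0 clk=1 s1=0
t4.Δ3 s4=1 s5=1 s0=0 s2=1 s3=1 s6=1 s7=0 clk=1 s1=0
t5.Δ0 s4=1 s5=1 s0=0 s2=1 s3=1 s6=1 s7=0 clk=1 s1=0
t5.Δ1 s4=1 s5=1 s0=0 s2=1 s3=1 s6=1 s7=0 clk=0 s1=0
t6.Δ0 s4=1 s5=1 s0=0 s2=1 s3=1 s6=1 s7=0 clk=0 s1=0
t6.Δ1 s4=1 s5=1 s0=0 s2=1 s3=1 s6=1 s7=0 clk=1 s1=0
t6.Δ2 s4=1 s5=0 s0=0 s2=1 s3=1 s6=1 s7=0 clk=1 s1=1
t7.Δ0 s4=1 s5=0 s0=0 s2=1 s3=1 s6=1 s7=0 clk=1 s1=1
t7.Δ1 s4=1 s5=0 s0=0 s2=1 s3=1 s6=1 s7=0 clk=0 s1=1
t8.Δ0 s4=1 s5=0 s0=0 s2=1 s3=1 s6=1 s7=0 clk=0 s1=1
t8.Δ1 s4=1 s5=0 s0=0 s2=1 s3=1 s6=1 s7=0 clk=1 s1=1
t8.Δ2 s4=1 s5=0 s0=0 s2=1 s3=1 s6=1 s7=1 clk=1 s1=0
t8.Δ3 s4=1 s5=0 s0=1 s2=1 s3=1 s6=0 s7=1 clk=1 s1=0
t8.Δ4 s4=1 s5=0 s0=0 s2=1 s3=1 s6=0 s7=1 clk=1 s1=0
t9.Δ0 s4=1 s5=0 s0=0 s2=1 s3=1 s6=0 s7=1 clk=1 s1=0
t9.Δ1 s4=1 s5=0 s0=0 s2=1 s3=1 s6=0 s7=1 clk=0 s1=0
t10.Δ0 s4=1 s5=0 s0=0 s2=1 s3=1 s6=0 s7=1 clk=0 s1=0
t10.Δ1 s4=1 s5=0 s0=0 s2=1 s3=1 s6=0 s7=1 clk=1 s1=0
t10.Δ2 s4=1 s5=1 s0=0 s2=1 s3=1 s6=0 s7=1 clk=1 s1=1

2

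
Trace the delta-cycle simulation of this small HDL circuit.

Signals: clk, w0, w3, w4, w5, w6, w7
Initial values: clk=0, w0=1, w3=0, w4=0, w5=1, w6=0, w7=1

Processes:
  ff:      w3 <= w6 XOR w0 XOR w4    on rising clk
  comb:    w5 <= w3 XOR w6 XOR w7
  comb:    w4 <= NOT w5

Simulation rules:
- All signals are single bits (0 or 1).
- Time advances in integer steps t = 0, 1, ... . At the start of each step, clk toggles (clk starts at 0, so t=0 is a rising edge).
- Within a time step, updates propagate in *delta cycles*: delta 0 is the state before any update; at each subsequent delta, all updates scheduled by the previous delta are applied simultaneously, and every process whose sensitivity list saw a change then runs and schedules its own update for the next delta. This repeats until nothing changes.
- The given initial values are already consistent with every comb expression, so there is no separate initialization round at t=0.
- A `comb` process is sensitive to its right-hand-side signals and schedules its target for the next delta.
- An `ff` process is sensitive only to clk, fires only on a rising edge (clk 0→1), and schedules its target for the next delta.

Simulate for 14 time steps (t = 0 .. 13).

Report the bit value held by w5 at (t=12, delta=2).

[bits: w3,w6,w4,w5,clk,w7,w0]
t=0: Δ0=0001011 Δ1=0001111 Δ2=1001111 Δ3=1000111 Δ4=1010111 | 4Δ
t=1: Δ0=1010111 Δ1=1010011 | 1Δ
t=2: Δ0=1010011 Δ1=1010111 Δ2=0010111 Δ3=0011111 Δ4=0001111 | 4Δ
t=3: Δ0=0001111 Δ1=0001011 | 1Δ
t=4: Δ0=0001011 Δ1=0001111 Δ2=1001111 Δ3=1000111 Δ4=1010111 | 4Δ
t=5: Δ0=1010111 Δ1=1010011 | 1Δ
t=6: Δ0=1010011 Δ1=1010111 Δ2=0010111 Δ3=0011111 Δ4=0001111 | 4Δ
t=7: Δ0=0001111 Δ1=0001011 | 1Δ
t=8: Δ0=0001011 Δ1=0001111 Δ2=1001111 Δ3=1000111 Δ4=1010111 | 4Δ
t=9: Δ0=1010111 Δ1=1010011 | 1Δ
t=10: Δ0=1010011 Δ1=1010111 Δ2=0010111 Δ3=0011111 Δ4=0001111 | 4Δ
t=11: Δ0=0001111 Δ1=0001011 | 1Δ
t=12: Δ0=0001011 Δ1=0001111 Δ2=1001111 Δ3=1000111 Δ4=1010111 | 4Δ
t=13: Δ0=1010111 Δ1=1010011 | 1Δ

1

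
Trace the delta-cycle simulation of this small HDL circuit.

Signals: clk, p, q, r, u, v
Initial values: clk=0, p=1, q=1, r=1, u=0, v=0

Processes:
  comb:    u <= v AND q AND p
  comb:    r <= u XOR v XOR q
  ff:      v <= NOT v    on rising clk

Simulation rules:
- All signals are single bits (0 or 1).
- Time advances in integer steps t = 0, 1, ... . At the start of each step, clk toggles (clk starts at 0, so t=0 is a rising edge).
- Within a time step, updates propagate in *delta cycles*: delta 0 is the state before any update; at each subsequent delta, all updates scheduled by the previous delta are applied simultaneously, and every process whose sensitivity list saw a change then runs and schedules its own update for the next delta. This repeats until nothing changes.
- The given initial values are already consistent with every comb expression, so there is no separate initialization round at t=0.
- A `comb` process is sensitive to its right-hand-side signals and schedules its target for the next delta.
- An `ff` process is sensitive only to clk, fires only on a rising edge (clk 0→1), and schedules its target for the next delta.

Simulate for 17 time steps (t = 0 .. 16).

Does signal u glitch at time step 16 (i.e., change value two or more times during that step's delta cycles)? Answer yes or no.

t=0 Δ0: v=0 u=0 q=1 clk=0 r=1 p=1
  Δ1: clk:0→1
  Δ2: v:0→1
  Δ3: u:0→1, r:1→0
  Δ4: r:0→1
  (4Δ to stable)
t=1 Δ0: v=1 u=1 q=1 clk=1 r=1 p=1
  Δ1: clk:1→0
  (1Δ to stable)
t=2 Δ0: v=1 u=1 q=1 clk=0 r=1 p=1
  Δ1: clk:0→1
  Δ2: v:1→0
  Δ3: u:1→0, r:1→0
  Δ4: r:0→1
  (4Δ to stable)
t=3 Δ0: v=0 u=0 q=1 clk=1 r=1 p=1
  Δ1: clk:1→0
  (1Δ to stable)
t=4 Δ0: v=0 u=0 q=1 clk=0 r=1 p=1
  Δ1: clk:0→1
  Δ2: v:0→1
  Δ3: u:0→1, r:1→0
  Δ4: r:0→1
  (4Δ to stable)
t=5 Δ0: v=1 u=1 q=1 clk=1 r=1 p=1
  Δ1: clk:1→0
  (1Δ to stable)
t=6 Δ0: v=1 u=1 q=1 clk=0 r=1 p=1
  Δ1: clk:0→1
  Δ2: v:1→0
  Δ3: u:1→0, r:1→0
  Δ4: r:0→1
  (4Δ to stable)
t=7 Δ0: v=0 u=0 q=1 clk=1 r=1 p=1
  Δ1: clk:1→0
  (1Δ to stable)
t=8 Δ0: v=0 u=0 q=1 clk=0 r=1 p=1
  Δ1: clk:0→1
  Δ2: v:0→1
  Δ3: u:0→1, r:1→0
  Δ4: r:0→1
  (4Δ to stable)
t=9 Δ0: v=1 u=1 q=1 clk=1 r=1 p=1
  Δ1: clk:1→0
  (1Δ to stable)
t=10 Δ0: v=1 u=1 q=1 clk=0 r=1 p=1
  Δ1: clk:0→1
  Δ2: v:1→0
  Δ3: u:1→0, r:1→0
  Δ4: r:0→1
  (4Δ to stable)
t=11 Δ0: v=0 u=0 q=1 clk=1 r=1 p=1
  Δ1: clk:1→0
  (1Δ to stable)
t=12 Δ0: v=0 u=0 q=1 clk=0 r=1 p=1
  Δ1: clk:0→1
  Δ2: v:0→1
  Δ3: u:0→1, r:1→0
  Δ4: r:0→1
  (4Δ to stable)
t=13 Δ0: v=1 u=1 q=1 clk=1 r=1 p=1
  Δ1: clk:1→0
  (1Δ to stable)
t=14 Δ0: v=1 u=1 q=1 clk=0 r=1 p=1
  Δ1: clk:0→1
  Δ2: v:1→0
  Δ3: u:1→0, r:1→0
  Δ4: r:0→1
  (4Δ to stable)
t=15 Δ0: v=0 u=0 q=1 clk=1 r=1 p=1
  Δ1: clk:1→0
  (1Δ to stable)
t=16 Δ0: v=0 u=0 q=1 clk=0 r=1 p=1
  Δ1: clk:0→1
  Δ2: v:0→1
  Δ3: u:0→1, r:1→0
  Δ4: r:0→1
  (4Δ to stable)

no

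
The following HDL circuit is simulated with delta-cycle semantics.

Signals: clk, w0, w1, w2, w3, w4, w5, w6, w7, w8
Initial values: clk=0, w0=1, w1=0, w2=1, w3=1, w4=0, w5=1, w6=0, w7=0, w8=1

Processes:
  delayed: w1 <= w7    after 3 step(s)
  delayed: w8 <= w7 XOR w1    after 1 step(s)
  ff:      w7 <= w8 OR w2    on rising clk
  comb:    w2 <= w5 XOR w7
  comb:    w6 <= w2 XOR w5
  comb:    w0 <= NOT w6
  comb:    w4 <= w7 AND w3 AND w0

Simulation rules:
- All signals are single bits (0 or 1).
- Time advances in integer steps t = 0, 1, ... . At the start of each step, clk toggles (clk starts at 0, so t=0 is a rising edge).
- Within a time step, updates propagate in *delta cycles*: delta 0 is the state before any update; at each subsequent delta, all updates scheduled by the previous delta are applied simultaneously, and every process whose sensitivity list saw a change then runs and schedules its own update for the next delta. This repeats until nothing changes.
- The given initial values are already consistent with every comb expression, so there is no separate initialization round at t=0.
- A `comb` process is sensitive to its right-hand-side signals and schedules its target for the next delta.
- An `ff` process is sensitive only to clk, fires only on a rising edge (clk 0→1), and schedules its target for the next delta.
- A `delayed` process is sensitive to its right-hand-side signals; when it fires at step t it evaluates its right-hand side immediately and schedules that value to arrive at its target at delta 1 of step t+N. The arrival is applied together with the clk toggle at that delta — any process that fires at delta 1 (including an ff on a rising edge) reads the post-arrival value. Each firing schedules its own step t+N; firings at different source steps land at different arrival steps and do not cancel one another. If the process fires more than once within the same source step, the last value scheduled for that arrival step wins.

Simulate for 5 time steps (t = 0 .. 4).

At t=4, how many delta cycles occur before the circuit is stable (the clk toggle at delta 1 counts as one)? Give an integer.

t0.Δ0 w2=1 w3=1 w7=0 w1=0 w5=1 w8=1 w4=0 w0=1 clk=0 w6=0
t0.Δ1 w2=1 w3=1 w7=0 w1=0 w5=1 w8=1 w4=0 w0=1 clk=1 w6=0
t0.Δ2 w2=1 w3=1 w7=1 w1=0 w5=1 w8=1 w4=0 w0=1 clk=1 w6=0
t0.Δ3 w2=0 w3=1 w7=1 w1=0 w5=1 w8=1 w4=1 w0=1 clk=1 w6=0
t0.Δ4 w2=0 w3=1 w7=1 w1=0 w5=1 w8=1 w4=1 w0=1 clk=1 w6=1
t0.Δ5 w2=0 w3=1 w7=1 w1=0 w5=1 w8=1 w4=1 w0=0 clk=1 w6=1
t0.Δ6 w2=0 w3=1 w7=1 w1=0 w5=1 w8=1 w4=0 w0=0 clk=1 w6=1
t1.Δ0 w2=0 w3=1 w7=1 w1=0 w5=1 w8=1 w4=0 w0=0 clk=1 w6=1
t1.Δ1 w2=0 w3=1 w7=1 w1=0 w5=1 w8=1 w4=0 w0=0 clk=0 w6=1
t2.Δ0 w2=0 w3=1 w7=1 w1=0 w5=1 w8=1 w4=0 w0=0 clk=0 w6=1
t2.Δ1 w2=0 w3=1 w7=1 w1=0 w5=1 w8=1 w4=0 w0=0 clk=1 w6=1
t3.Δ0 w2=0 w3=1 w7=1 w1=0 w5=1 w8=1 w4=0 w0=0 clk=1 w6=1
t3.Δ1 w2=0 w3=1 w7=1 w1=1 w5=1 w8=1 w4=0 w0=0 clk=0 w6=1
t4.Δ0 w2=0 w3=1 w7=1 w1=1 w5=1 w8=1 w4=0 w0=0 clk=0 w6=1
t4.Δ1 w2=0 w3=1 w7=1 w1=1 w5=1 w8=0 w4=0 w0=0 clk=1 w6=1
t4.Δ2 w2=0 w3=1 w7=0 w1=1 w5=1 w8=0 w4=0 w0=0 clk=1 w6=1
t4.Δ3 w2=1 w3=1 w7=0 w1=1 w5=1 w8=0 w4=0 w0=0 clk=1 w6=1
t4.Δ4 w2=1 w3=1 w7=0 w1=1 w5=1 w8=0 w4=0 w0=0 clk=1 w6=0
t4.Δ5 w2=1 w3=1 w7=0 w1=1 w5=1 w8=0 w4=0 w0=1 clk=1 w6=0

5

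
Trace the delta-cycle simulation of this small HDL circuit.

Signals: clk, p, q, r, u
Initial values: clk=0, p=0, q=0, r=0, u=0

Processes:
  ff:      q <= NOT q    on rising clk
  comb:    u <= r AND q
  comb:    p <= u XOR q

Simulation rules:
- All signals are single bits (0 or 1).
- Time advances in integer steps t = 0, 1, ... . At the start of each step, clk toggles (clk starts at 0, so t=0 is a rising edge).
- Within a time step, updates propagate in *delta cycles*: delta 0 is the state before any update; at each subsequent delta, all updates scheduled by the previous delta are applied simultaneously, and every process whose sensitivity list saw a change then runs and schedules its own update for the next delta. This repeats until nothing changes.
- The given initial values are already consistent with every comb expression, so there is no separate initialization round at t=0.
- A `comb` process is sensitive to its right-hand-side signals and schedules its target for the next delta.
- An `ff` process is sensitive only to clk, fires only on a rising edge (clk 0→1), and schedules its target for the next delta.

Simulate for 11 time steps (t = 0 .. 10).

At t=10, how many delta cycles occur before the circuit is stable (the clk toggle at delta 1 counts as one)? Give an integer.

3

t=0 Δ0: clk=0 r=0 p=0 u=0 q=0
  Δ1: clk:0→1
  Δ2: q:0→1
  Δ3: p:0→1
  (3Δ to stable)
t=1 Δ0: clk=1 r=0 p=1 u=0 q=1
  Δ1: clk:1→0
  (1Δ to stable)
t=2 Δ0: clk=0 r=0 p=1 u=0 q=1
  Δ1: clk:0→1
  Δ2: q:1→0
  Δ3: p:1→0
  (3Δ to stable)
t=3 Δ0: clk=1 r=0 p=0 u=0 q=0
  Δ1: clk:1→0
  (1Δ to stable)
t=4 Δ0: clk=0 r=0 p=0 u=0 q=0
  Δ1: clk:0→1
  Δ2: q:0→1
  Δ3: p:0→1
  (3Δ to stable)
t=5 Δ0: clk=1 r=0 p=1 u=0 q=1
  Δ1: clk:1→0
  (1Δ to stable)
t=6 Δ0: clk=0 r=0 p=1 u=0 q=1
  Δ1: clk:0→1
  Δ2: q:1→0
  Δ3: p:1→0
  (3Δ to stable)
t=7 Δ0: clk=1 r=0 p=0 u=0 q=0
  Δ1: clk:1→0
  (1Δ to stable)
t=8 Δ0: clk=0 r=0 p=0 u=0 q=0
  Δ1: clk:0→1
  Δ2: q:0→1
  Δ3: p:0→1
  (3Δ to stable)
t=9 Δ0: clk=1 r=0 p=1 u=0 q=1
  Δ1: clk:1→0
  (1Δ to stable)
t=10 Δ0: clk=0 r=0 p=1 u=0 q=1
  Δ1: clk:0→1
  Δ2: q:1→0
  Δ3: p:1→0
  (3Δ to stable)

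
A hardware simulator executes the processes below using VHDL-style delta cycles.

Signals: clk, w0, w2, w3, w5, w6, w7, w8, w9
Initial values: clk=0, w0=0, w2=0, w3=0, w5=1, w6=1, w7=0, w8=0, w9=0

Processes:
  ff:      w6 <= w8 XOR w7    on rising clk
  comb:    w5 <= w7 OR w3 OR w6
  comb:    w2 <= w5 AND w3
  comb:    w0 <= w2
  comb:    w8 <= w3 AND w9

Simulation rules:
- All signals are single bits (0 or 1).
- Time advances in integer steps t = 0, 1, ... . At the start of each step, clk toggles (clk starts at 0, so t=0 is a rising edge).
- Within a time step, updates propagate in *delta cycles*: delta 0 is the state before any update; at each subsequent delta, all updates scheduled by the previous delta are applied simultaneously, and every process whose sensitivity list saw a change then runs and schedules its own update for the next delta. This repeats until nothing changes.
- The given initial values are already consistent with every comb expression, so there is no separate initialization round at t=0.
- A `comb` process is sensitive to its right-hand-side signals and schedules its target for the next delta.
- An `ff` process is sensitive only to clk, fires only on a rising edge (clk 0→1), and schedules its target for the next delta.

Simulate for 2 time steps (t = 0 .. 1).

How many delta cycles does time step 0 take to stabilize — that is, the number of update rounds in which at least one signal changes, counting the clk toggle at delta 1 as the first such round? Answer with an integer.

t0.Δ0 w0=0 w8=0 w3=0 w2=0 w9=0 w5=1 clk=0 w7=0 w6=1
t0.Δ1 w0=0 w8=0 w3=0 w2=0 w9=0 w5=1 clk=1 w7=0 w6=1
t0.Δ2 w0=0 w8=0 w3=0 w2=0 w9=0 w5=1 clk=1 w7=0 w6=0
t0.Δ3 w0=0 w8=0 w3=0 w2=0 w9=0 w5=0 clk=1 w7=0 w6=0
t1.Δ0 w0=0 w8=0 w3=0 w2=0 w9=0 w5=0 clk=1 w7=0 w6=0
t1.Δ1 w0=0 w8=0 w3=0 w2=0 w9=0 w5=0 clk=0 w7=0 w6=0

3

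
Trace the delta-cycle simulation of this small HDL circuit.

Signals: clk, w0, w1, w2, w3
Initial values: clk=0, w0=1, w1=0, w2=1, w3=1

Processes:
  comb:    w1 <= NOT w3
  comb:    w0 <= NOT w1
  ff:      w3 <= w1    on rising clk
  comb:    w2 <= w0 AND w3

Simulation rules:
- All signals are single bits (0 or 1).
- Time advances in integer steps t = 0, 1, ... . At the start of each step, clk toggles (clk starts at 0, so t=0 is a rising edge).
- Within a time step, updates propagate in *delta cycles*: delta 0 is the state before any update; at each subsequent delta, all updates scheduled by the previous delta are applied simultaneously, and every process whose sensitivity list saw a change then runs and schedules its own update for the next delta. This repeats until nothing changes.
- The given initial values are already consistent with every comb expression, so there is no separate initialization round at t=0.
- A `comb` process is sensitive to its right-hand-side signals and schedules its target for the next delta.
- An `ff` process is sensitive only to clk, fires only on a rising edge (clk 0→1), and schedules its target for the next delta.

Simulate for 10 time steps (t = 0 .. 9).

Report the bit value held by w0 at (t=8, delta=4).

[bits: clk,w0,w1,w2,w3]
t=0: Δ0=01011 Δ1=11011 Δ2=11010 Δ3=11100 Δ4=10100 | 4Δ
t=1: Δ0=10100 Δ1=00100 | 1Δ
t=2: Δ0=00100 Δ1=10100 Δ2=10101 Δ3=10001 Δ4=11001 Δ5=11011 | 5Δ
t=3: Δ0=11011 Δ1=01011 | 1Δ
t=4: Δ0=01011 Δ1=11011 Δ2=11010 Δ3=11100 Δ4=10100 | 4Δ
t=5: Δ0=10100 Δ1=00100 | 1Δ
t=6: Δ0=00100 Δ1=10100 Δ2=10101 Δ3=10001 Δ4=11001 Δ5=11011 | 5Δ
t=7: Δ0=11011 Δ1=01011 | 1Δ
t=8: Δ0=01011 Δ1=11011 Δ2=11010 Δ3=11100 Δ4=10100 | 4Δ
t=9: Δ0=10100 Δ1=00100 | 1Δ

0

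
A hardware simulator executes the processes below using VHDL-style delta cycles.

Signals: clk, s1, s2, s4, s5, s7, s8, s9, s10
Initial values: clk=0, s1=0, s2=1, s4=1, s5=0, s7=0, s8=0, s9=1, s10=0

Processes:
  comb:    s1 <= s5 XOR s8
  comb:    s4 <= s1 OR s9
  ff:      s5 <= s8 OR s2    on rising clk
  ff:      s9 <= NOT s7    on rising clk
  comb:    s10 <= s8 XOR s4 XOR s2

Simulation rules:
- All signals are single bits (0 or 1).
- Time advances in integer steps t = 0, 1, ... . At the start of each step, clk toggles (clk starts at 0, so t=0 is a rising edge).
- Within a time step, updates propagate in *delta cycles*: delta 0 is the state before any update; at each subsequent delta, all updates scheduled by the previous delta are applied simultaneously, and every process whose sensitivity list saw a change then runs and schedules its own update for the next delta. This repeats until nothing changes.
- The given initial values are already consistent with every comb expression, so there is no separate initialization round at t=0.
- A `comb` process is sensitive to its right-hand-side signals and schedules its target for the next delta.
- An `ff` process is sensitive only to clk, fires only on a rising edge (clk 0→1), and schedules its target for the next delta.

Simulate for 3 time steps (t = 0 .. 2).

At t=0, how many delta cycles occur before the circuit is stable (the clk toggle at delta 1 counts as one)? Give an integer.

3

[bits: s8,clk,s10,s1,s7,s9,s5,s4,s2]
t=0: Δ0=000001011 Δ1=010001011 Δ2=010001111 Δ3=010101111 | 3Δ
t=1: Δ0=010101111 Δ1=000101111 | 1Δ
t=2: Δ0=000101111 Δ1=010101111 | 1Δ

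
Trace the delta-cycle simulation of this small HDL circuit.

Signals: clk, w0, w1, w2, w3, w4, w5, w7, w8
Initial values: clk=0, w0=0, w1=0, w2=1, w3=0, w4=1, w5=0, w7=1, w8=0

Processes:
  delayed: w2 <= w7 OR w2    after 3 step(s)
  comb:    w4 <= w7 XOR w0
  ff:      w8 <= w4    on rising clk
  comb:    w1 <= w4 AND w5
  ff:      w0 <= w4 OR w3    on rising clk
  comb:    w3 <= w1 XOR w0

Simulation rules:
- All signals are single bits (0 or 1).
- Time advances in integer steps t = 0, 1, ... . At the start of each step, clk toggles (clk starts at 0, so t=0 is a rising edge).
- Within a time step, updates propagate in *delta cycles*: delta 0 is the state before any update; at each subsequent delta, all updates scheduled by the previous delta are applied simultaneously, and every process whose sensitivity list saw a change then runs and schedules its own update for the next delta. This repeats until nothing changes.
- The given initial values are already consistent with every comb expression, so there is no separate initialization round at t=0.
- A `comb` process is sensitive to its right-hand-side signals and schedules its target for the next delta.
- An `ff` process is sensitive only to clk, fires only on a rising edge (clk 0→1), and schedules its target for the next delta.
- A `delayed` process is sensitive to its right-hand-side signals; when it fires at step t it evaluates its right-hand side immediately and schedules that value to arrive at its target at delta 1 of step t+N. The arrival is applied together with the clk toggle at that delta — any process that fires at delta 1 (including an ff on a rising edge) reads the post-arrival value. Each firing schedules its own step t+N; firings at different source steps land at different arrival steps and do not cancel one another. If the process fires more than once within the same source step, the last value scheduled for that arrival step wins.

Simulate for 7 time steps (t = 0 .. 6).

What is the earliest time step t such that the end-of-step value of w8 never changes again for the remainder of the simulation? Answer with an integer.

2

t=0 Δ0: w3=0 clk=0 w5=0 w0=0 w2=1 w1=0 w8=0 w4=1 w7=1
  Δ1: clk:0→1
  Δ2: w0:0→1, w8:0→1
  Δ3: w3:0→1, w4:1→0
  (3Δ to stable)
t=1 Δ0: w3=1 clk=1 w5=0 w0=1 w2=1 w1=0 w8=1 w4=0 w7=1
  Δ1: clk:1→0
  (1Δ to stable)
t=2 Δ0: w3=1 clk=0 w5=0 w0=1 w2=1 w1=0 w8=1 w4=0 w7=1
  Δ1: clk:0→1
  Δ2: w8:1→0
  (2Δ to stable)
t=3 Δ0: w3=1 clk=1 w5=0 w0=1 w2=1 w1=0 w8=0 w4=0 w7=1
  Δ1: clk:1→0
  (1Δ to stable)
t=4 Δ0: w3=1 clk=0 w5=0 w0=1 w2=1 w1=0 w8=0 w4=0 w7=1
  Δ1: clk:0→1
  (1Δ to stable)
t=5 Δ0: w3=1 clk=1 w5=0 w0=1 w2=1 w1=0 w8=0 w4=0 w7=1
  Δ1: clk:1→0
  (1Δ to stable)
t=6 Δ0: w3=1 clk=0 w5=0 w0=1 w2=1 w1=0 w8=0 w4=0 w7=1
  Δ1: clk:0→1
  (1Δ to stable)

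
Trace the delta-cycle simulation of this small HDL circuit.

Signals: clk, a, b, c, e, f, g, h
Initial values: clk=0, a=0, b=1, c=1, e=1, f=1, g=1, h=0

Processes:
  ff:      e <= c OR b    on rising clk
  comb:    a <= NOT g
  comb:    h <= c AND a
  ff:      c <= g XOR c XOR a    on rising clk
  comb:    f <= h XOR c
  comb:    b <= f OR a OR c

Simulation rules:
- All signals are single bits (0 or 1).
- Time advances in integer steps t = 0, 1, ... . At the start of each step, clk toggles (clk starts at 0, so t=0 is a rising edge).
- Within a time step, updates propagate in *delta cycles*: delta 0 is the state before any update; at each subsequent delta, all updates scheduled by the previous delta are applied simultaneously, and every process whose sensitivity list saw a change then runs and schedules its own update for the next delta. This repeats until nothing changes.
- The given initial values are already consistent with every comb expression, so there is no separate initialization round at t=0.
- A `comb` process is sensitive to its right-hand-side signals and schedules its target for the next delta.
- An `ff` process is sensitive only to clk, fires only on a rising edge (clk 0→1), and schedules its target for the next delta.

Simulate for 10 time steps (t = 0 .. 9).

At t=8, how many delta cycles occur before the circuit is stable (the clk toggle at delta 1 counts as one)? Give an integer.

4

[bits: b,e,f,a,h,c,clk,g]
t=0: Δ0=11100101 Δ1=11100111 Δ2=11100011 Δ3=11000011 Δ4=01000011 | 4Δ
t=1: Δ0=01000011 Δ1=01000001 | 1Δ
t=2: Δ0=01000001 Δ1=01000011 Δ2=00000111 Δ3=10100111 | 3Δ
t=3: Δ0=10100111 Δ1=10100101 | 1Δ
t=4: Δ0=10100101 Δ1=10100111 Δ2=11100011 Δ3=11000011 Δ4=01000011 | 4Δ
t=5: Δ0=01000011 Δ1=01000001 | 1Δ
t=6: Δ0=01000001 Δ1=01000011 Δ2=00000111 Δ3=10100111 | 3Δ
t=7: Δ0=10100111 Δ1=10100101 | 1Δ
t=8: Δ0=10100101 Δ1=10100111 Δ2=11100011 Δ3=11000011 Δ4=01000011 | 4Δ
t=9: Δ0=01000011 Δ1=01000001 | 1Δ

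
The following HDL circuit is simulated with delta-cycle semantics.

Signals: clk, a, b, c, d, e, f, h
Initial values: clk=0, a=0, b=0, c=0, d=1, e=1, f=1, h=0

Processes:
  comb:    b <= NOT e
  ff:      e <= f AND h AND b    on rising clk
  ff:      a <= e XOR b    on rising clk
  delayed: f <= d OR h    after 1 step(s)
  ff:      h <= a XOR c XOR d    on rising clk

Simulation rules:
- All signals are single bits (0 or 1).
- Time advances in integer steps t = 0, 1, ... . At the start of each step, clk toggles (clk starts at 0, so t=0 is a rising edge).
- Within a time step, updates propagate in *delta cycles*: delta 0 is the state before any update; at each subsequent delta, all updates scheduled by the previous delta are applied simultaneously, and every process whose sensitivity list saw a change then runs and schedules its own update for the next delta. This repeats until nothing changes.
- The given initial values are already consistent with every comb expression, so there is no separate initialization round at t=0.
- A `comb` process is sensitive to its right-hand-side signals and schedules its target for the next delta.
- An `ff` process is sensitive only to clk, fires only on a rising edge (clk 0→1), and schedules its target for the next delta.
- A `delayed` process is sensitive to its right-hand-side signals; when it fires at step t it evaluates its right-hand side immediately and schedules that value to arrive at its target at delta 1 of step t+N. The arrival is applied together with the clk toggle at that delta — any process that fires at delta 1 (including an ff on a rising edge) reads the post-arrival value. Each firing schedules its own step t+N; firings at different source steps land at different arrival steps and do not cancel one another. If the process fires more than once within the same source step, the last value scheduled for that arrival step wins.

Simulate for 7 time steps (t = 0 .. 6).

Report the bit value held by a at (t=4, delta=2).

1

t=0 Δ0: e=1 a=0 f=1 clk=0 b=0 c=0 d=1 h=0
  Δ1: clk:0→1
  Δ2: e:1→0, a:0→1, h:0→1
  Δ3: b:0→1
  (3Δ to stable)
t=1 Δ0: e=0 a=1 f=1 clk=1 b=1 c=0 d=1 h=1
  Δ1: clk:1→0
  (1Δ to stable)
t=2 Δ0: e=0 a=1 f=1 clk=0 b=1 c=0 d=1 h=1
  Δ1: clk:0→1
  Δ2: e:0→1, h:1→0
  Δ3: b:1→0
  (3Δ to stable)
t=3 Δ0: e=1 a=1 f=1 clk=1 b=0 c=0 d=1 h=0
  Δ1: clk:1→0
  (1Δ to stable)
t=4 Δ0: e=1 a=1 f=1 clk=0 b=0 c=0 d=1 h=0
  Δ1: clk:0→1
  Δ2: e:1→0
  Δ3: b:0→1
  (3Δ to stable)
t=5 Δ0: e=0 a=1 f=1 clk=1 b=1 c=0 d=1 h=0
  Δ1: clk:1→0
  (1Δ to stable)
t=6 Δ0: e=0 a=1 f=1 clk=0 b=1 c=0 d=1 h=0
  Δ1: clk:0→1
  (1Δ to stable)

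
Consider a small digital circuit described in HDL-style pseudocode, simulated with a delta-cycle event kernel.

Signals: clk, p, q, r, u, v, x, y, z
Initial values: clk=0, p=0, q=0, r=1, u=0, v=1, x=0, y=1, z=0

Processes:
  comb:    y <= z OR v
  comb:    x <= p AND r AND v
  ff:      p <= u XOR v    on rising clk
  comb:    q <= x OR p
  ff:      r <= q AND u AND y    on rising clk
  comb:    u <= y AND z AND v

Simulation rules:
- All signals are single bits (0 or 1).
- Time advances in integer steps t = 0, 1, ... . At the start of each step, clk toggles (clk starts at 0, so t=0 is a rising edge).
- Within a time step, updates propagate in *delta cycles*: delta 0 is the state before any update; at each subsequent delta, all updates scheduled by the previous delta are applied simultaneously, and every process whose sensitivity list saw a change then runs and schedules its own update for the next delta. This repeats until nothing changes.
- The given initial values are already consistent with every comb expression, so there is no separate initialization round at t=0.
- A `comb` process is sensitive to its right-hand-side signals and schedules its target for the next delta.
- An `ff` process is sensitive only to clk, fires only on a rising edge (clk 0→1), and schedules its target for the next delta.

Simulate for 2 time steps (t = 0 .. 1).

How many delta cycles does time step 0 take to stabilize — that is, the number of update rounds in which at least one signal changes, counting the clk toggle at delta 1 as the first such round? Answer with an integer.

3

[bits: r,v,x,y,p,clk,z,u,q]
t=0: Δ0=110100000 Δ1=110101000 Δ2=010111000 Δ3=010111001 | 3Δ
t=1: Δ0=010111001 Δ1=010110001 | 1Δ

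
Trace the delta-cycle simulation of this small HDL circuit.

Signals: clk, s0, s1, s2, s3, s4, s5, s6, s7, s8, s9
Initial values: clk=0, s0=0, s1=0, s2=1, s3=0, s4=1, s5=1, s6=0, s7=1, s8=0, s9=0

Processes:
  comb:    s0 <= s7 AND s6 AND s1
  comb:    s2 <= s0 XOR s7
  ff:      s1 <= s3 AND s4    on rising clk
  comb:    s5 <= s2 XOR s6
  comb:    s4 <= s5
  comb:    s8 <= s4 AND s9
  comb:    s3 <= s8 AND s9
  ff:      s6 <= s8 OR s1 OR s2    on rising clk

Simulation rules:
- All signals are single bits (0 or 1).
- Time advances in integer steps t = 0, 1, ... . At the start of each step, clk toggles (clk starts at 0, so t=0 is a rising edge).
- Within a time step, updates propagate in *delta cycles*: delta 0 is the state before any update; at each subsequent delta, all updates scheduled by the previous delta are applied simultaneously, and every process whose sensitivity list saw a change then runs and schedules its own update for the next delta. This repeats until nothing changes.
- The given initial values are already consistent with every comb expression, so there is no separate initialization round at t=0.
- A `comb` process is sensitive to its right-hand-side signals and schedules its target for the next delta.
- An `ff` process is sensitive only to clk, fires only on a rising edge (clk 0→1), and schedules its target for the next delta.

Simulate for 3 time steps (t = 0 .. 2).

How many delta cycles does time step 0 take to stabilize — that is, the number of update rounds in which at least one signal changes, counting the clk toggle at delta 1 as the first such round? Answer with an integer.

t0.Δ0 clk=0 s8=0 s3=0 s1=0 s6=0 s7=1 s2=1 s9=0 s0=0 s4=1 s5=1
t0.Δ1 clk=1 s8=0 s3=0 s1=0 s6=0 s7=1 s2=1 s9=0 s0=0 s4=1 s5=1
t0.Δ2 clk=1 s8=0 s3=0 s1=0 s6=1 s7=1 s2=1 s9=0 s0=0 s4=1 s5=1
t0.Δ3 clk=1 s8=0 s3=0 s1=0 s6=1 s7=1 s2=1 s9=0 s0=0 s4=1 s5=0
t0.Δ4 clk=1 s8=0 s3=0 s1=0 s6=1 s7=1 s2=1 s9=0 s0=0 s4=0 s5=0
t1.Δ0 clk=1 s8=0 s3=0 s1=0 s6=1 s7=1 s2=1 s9=0 s0=0 s4=0 s5=0
t1.Δ1 clk=0 s8=0 s3=0 s1=0 s6=1 s7=1 s2=1 s9=0 s0=0 s4=0 s5=0
t2.Δ0 clk=0 s8=0 s3=0 s1=0 s6=1 s7=1 s2=1 s9=0 s0=0 s4=0 s5=0
t2.Δ1 clk=1 s8=0 s3=0 s1=0 s6=1 s7=1 s2=1 s9=0 s0=0 s4=0 s5=0

4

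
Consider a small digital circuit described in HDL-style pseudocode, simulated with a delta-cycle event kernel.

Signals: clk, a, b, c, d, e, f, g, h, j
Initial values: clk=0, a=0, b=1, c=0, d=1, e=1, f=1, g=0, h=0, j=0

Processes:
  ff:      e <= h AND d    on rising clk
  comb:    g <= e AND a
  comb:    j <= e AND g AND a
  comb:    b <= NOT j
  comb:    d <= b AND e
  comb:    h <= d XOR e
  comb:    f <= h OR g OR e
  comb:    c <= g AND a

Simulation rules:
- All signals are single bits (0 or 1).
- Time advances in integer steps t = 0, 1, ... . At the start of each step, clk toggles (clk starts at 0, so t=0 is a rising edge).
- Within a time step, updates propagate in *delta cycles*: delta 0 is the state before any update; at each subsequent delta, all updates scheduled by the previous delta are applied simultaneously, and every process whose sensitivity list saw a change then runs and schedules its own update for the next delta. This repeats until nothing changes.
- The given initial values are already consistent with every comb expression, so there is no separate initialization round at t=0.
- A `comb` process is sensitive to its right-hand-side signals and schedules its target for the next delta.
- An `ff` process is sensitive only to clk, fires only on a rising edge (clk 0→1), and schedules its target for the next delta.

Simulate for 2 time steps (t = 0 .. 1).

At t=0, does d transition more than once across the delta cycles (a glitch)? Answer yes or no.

no

t=0 Δ0: a=0 c=0 e=1 b=1 j=0 f=1 g=0 h=0 clk=0 d=1
  Δ1: clk:0→1
  Δ2: e:1→0
  Δ3: f:1→0, h:0→1, d:1→0
  Δ4: f:0→1, h:1→0
  Δ5: f:1→0
  (5Δ to stable)
t=1 Δ0: a=0 c=0 e=0 b=1 j=0 f=0 g=0 h=0 clk=1 d=0
  Δ1: clk:1→0
  (1Δ to stable)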